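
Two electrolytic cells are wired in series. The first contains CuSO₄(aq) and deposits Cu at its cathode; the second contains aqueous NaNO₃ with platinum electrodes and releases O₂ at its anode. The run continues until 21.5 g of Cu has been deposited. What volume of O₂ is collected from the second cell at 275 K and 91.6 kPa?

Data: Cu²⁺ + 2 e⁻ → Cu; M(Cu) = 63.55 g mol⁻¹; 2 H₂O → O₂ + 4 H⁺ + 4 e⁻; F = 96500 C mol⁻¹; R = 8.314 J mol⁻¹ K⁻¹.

4.22 L

n(Cu) = 21.5 / 63.55 = 0.3383 mol, so n(e⁻) = 2 × 0.3383 = 0.6766 mol.
The cells are in series, so the same 0.6766 mol of electrons passes through the second cell.
2 H₂O → O₂ + 4 H⁺ + 4 e⁻ — 4 mol e⁻ per mol O₂, so n(O₂) = 0.6766/4 = 0.1692 mol.
V = nRT/P = (0.1692 × 8.314 × 275) / (91.6 × 10³) = 0.00422 m³ = 4.22 L.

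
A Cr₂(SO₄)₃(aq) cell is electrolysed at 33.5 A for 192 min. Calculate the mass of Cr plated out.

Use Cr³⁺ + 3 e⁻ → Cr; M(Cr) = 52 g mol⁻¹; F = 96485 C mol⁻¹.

Q = I·t = 33.50 A × 11520 s = 385900 C.
n(e⁻) = Q/F = 385900 / 96485 = 4.000 mol.
Cr³⁺ + 3 e⁻ → Cr, so n(Cr) = n(e⁻)/3 = 1.333 mol.
m = n·M = 1.333 × 52 = 69.3 g.

69.3 g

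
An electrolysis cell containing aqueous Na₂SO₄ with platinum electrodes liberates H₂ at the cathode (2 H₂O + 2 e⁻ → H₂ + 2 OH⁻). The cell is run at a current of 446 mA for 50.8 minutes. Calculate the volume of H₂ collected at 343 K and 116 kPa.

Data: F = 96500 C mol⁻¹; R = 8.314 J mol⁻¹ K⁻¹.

0.173 L

Q = I·t = 0.4460 A × 3048.0 s = 1359 C.
n(e⁻) = Q/F = 1359 / 96500 = 0.01409 mol.
2 electrons are transferred per H₂ molecule, so n(H₂) = 0.01409 / 2 = 0.007044 mol.
V = nRT/P = (0.007044 × 8.314 × 343) / (116 × 10³ Pa) = 1.73 × 10⁻⁴ m³ = 0.173 L.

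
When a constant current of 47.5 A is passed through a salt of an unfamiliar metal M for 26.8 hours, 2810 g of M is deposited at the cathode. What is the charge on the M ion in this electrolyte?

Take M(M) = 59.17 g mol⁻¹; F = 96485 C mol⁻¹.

Q = I·t = 47.50 A × 96480 s = 4583000 C, so n(e⁻) = 4583000/96485 = 47.50 mol.
n(M) deposited = 2810 / 59.17 = 47.49 mol.
Electrons per atom = n(e⁻)/n(M) = 47.50 / 47.49 = 1.00 ≈ 1, so the ion is M⁺.

+1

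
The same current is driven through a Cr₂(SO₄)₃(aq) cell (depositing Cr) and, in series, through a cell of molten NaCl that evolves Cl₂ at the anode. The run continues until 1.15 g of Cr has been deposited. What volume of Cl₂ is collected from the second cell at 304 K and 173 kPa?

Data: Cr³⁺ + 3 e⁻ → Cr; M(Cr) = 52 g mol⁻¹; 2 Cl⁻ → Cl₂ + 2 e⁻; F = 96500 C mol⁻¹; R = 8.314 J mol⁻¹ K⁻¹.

n(Cr) = 1.15 / 52 = 0.02212 mol, so n(e⁻) = 3 × 0.02212 = 0.06635 mol.
The cells are in series, so the same 0.06635 mol of electrons passes through the second cell.
2 Cl⁻ → Cl₂ + 2 e⁻ — 2 mol e⁻ per mol Cl₂, so n(Cl₂) = 0.06635/2 = 0.03317 mol.
V = nRT/P = (0.03317 × 8.314 × 304) / (173 × 10³) = 4.85 × 10⁻⁴ m³ = 0.485 L.

0.485 L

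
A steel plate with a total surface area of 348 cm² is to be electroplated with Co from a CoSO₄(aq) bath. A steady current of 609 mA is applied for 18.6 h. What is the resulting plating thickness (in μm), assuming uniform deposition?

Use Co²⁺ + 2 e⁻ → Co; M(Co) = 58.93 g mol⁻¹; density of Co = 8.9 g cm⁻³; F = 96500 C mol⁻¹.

Q = I·t = 0.6090 × 66960 = 40780 C; n(e⁻) = 0.4226 mol.
n(Co) = n(e⁻)/2 = 0.2113 mol, so m = 0.2113 × 58.93 = 12.45 g.
Volume = m/ρ = 12.45 / 8.9 = 1.399 cm³.
Thickness = V/A = 1.399 / 348 = 0.00402 cm = 40.2 μm.

40.2 μm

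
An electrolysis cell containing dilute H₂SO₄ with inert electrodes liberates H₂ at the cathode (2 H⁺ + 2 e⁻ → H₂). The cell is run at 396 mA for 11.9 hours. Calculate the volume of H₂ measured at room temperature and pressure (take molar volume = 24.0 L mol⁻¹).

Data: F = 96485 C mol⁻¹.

2.11 L

Q = I·t = 0.3960 A × 42840 s = 16960 C.
n(e⁻) = Q/F = 16960 / 96485 = 0.1758 mol.
2 electrons are transferred per H₂ molecule, so n(H₂) = 0.1758 / 2 = 0.08791 mol.
V = n × V_m = 0.08791 × 24.0 = 2.11 L.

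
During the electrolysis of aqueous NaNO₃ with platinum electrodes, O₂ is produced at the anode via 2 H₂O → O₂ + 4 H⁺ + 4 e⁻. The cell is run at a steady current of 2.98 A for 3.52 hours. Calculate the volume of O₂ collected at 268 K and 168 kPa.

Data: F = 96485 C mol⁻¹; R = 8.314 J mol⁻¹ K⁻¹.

Q = I·t = 2.980 A × 12672 s = 37760 C.
n(e⁻) = Q/F = 37760 / 96485 = 0.3914 mol.
4 electrons are transferred per O₂ molecule, so n(O₂) = 0.3914 / 4 = 0.09785 mol.
V = nRT/P = (0.09785 × 8.314 × 268) / (168 × 10³ Pa) = 0.00130 m³ = 1.30 L.

1.30 L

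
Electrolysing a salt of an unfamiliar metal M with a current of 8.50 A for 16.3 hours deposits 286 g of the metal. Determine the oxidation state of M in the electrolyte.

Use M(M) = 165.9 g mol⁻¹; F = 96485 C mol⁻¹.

+3

Q = I·t = 8.500 A × 58680 s = 498800 C, so n(e⁻) = 498800/96485 = 5.170 mol.
n(M) deposited = 286 / 165.9 = 1.724 mol.
Electrons per atom = n(e⁻)/n(M) = 5.170 / 1.724 = 3.00 ≈ 3, so the ion is M³⁺.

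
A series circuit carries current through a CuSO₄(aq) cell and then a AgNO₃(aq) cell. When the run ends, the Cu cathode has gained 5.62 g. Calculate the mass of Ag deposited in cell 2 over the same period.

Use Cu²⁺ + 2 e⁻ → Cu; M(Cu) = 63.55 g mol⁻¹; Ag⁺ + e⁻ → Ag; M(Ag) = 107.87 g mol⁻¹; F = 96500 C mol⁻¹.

n(Cu) = 5.62 / 63.55 = 0.08843 mol.
Since Cu²⁺ + 2 e⁻ → Cu, n(e⁻) passed = 2 × 0.08843 = 0.1769 mol.
Cells in series carry the same charge, so the same 0.1769 mol of electrons passes through cell 2.
Ag⁺ + e⁻ → Ag, so n(Ag) = 0.1769 / 1 = 0.1769 mol.
m(Ag) = 0.1769 × 107.87 = 19.1 g.

19.1 g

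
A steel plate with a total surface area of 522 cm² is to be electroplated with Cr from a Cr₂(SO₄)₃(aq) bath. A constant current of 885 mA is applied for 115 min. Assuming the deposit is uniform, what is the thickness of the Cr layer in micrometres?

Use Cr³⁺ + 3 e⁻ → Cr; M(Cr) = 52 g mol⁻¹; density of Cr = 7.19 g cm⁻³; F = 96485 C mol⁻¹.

Q = I·t = 0.8850 × 6900.0 = 6106 C; n(e⁻) = 0.06329 mol.
n(Cr) = n(e⁻)/3 = 0.02110 mol, so m = 0.02110 × 52 = 1.097 g.
Volume = m/ρ = 1.097 / 7.19 = 0.1526 cm³.
Thickness = V/A = 0.1526 / 522 = 2.92 × 10⁻⁴ cm = 2.92 μm.

2.92 μm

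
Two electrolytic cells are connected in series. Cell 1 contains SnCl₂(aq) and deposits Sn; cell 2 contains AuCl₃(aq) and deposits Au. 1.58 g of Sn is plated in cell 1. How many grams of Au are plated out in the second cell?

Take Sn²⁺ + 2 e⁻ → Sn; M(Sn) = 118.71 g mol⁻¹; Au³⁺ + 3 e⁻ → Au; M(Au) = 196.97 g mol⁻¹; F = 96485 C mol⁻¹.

1.75 g

n(Sn) = 1.58 / 118.71 = 0.01331 mol.
Since Sn²⁺ + 2 e⁻ → Sn, n(e⁻) passed = 2 × 0.01331 = 0.02662 mol.
Cells in series carry the same charge, so the same 0.02662 mol of electrons passes through cell 2.
Au³⁺ + 3 e⁻ → Au, so n(Au) = 0.02662 / 3 = 0.008873 mol.
m(Au) = 0.008873 × 196.97 = 1.75 g.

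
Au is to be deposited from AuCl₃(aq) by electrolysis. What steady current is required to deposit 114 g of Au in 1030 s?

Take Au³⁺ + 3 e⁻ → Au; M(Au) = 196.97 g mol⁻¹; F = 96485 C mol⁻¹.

n(Au) = 114 / 196.97 = 0.5788 mol.
n(e⁻) = 3 × 0.5788 = 1.736 mol.
Q = n(e⁻)·F = 1.736 × 96485 = 167500 C.
I = Q/t = 167500 / 1030.0 s = 163 A.

163 A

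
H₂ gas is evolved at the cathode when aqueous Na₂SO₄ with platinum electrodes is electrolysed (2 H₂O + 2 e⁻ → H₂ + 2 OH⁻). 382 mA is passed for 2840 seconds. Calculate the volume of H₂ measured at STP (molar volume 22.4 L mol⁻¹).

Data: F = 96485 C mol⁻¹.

Q = I·t = 0.3820 A × 2840.0 s = 1085 C.
n(e⁻) = Q/F = 1085 / 96485 = 0.01124 mol.
2 electrons are transferred per H₂ molecule, so n(H₂) = 0.01124 / 2 = 0.005622 mol.
V = n × V_m = 0.005622 × 22.4 = 0.126 L.

0.126 L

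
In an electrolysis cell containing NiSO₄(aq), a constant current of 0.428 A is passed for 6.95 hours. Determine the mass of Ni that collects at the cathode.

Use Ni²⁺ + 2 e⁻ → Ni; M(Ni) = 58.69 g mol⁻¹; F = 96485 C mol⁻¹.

Q = I·t = 0.4280 A × 25020 s = 10710 C.
n(e⁻) = Q/F = 10710 / 96485 = 0.1110 mol.
Ni²⁺ + 2 e⁻ → Ni, so n(Ni) = n(e⁻)/2 = 0.05549 mol.
m = n·M = 0.05549 × 58.69 = 3.26 g.

3.26 g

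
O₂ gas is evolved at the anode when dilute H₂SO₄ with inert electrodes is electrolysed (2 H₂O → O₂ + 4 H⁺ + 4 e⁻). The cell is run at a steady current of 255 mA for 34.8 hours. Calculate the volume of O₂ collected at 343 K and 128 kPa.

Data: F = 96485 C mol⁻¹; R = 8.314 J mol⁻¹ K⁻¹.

Q = I·t = 0.2550 A × 125280 s = 31950 C.
n(e⁻) = Q/F = 31950 / 96485 = 0.3311 mol.
4 electrons are transferred per O₂ molecule, so n(O₂) = 0.3311 / 4 = 0.08278 mol.
V = nRT/P = (0.08278 × 8.314 × 343) / (128 × 10³ Pa) = 0.00184 m³ = 1.84 L.

1.84 L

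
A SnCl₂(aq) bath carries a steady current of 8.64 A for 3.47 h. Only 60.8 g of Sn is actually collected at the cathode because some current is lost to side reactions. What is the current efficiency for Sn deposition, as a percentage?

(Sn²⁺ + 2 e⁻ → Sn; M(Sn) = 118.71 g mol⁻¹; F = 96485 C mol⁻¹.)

91.6 %

Q = I·t = 8.640 × 12492 = 107900 C; n(e⁻) = 107900/96485 = 1.119 mol.
Theoretical n(Sn) = n(e⁻)/2 = 0.5593 mol, i.e. m_theo = 0.5593 × 118.71 = 66.40 g.
Efficiency = m_actual / m_theo = 60.8 / 66.40 = 91.6 %.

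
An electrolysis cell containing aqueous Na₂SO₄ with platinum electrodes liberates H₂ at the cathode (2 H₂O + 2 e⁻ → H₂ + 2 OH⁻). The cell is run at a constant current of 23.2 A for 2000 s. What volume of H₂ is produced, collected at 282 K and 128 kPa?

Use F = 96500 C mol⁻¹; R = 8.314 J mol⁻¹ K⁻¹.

Q = I·t = 23.20 A × 2000.0 s = 46400 C.
n(e⁻) = Q/F = 46400 / 96500 = 0.4808 mol.
2 electrons are transferred per H₂ molecule, so n(H₂) = 0.4808 / 2 = 0.2404 mol.
V = nRT/P = (0.2404 × 8.314 × 282) / (128 × 10³ Pa) = 0.00440 m³ = 4.40 L.

4.40 L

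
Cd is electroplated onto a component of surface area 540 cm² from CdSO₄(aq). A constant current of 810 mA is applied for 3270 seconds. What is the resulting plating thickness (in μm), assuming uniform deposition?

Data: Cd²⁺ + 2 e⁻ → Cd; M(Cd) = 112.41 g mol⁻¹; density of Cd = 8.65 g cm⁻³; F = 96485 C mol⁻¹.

Q = I·t = 0.8100 × 3270.0 = 2649 C; n(e⁻) = 0.02745 mol.
n(Cd) = n(e⁻)/2 = 0.01373 mol, so m = 0.01373 × 112.41 = 1.543 g.
Volume = m/ρ = 1.543 / 8.65 = 0.1784 cm³.
Thickness = V/A = 0.1784 / 540 = 3.30 × 10⁻⁴ cm = 3.30 μm.

3.30 μm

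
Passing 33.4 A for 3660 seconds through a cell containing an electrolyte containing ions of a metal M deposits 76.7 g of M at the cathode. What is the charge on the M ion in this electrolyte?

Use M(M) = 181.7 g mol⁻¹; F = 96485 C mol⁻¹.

+3

Q = I·t = 33.40 A × 3660.0 s = 122200 C, so n(e⁻) = 122200/96485 = 1.267 mol.
n(M) deposited = 76.7 / 181.7 = 0.4221 mol.
Electrons per atom = n(e⁻)/n(M) = 1.267 / 0.4221 = 3.00 ≈ 3, so the ion is M³⁺.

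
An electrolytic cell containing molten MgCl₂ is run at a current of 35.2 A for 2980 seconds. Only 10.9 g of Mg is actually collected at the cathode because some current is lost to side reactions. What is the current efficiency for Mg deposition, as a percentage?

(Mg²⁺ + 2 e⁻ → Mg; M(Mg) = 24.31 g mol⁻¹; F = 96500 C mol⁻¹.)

82.5 %

Q = I·t = 35.20 × 2980.0 = 104900 C; n(e⁻) = 104900/96500 = 1.087 mol.
Theoretical n(Mg) = n(e⁻)/2 = 0.5435 mol, i.e. m_theo = 0.5435 × 24.31 = 13.21 g.
Efficiency = m_actual / m_theo = 10.9 / 13.21 = 82.5 %.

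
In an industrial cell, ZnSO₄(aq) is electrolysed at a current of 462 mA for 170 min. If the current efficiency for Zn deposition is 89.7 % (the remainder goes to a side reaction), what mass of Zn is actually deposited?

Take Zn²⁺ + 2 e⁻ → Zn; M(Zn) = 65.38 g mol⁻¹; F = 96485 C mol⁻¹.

1.43 g

Q = I·t = 0.4620 × 10200 = 4712 C.
n(e⁻) = 4712/96485 = 0.04884 mol; theoretically n(Zn) = 0.04884/2 = 0.02442 mol, m_theo = 1.597 g.
At 89.7 % efficiency, m_actual = 0.897 × 1.597 = 1.43 g.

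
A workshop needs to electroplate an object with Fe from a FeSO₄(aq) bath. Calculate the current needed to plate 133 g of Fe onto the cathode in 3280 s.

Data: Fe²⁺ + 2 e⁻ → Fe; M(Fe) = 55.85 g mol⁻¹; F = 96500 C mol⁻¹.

140 A

n(Fe) = 133 / 55.85 = 2.381 mol.
n(e⁻) = 2 × 2.381 = 4.763 mol.
Q = n(e⁻)·F = 4.763 × 96500 = 459600 C.
I = Q/t = 459600 / 3280.0 s = 140 A.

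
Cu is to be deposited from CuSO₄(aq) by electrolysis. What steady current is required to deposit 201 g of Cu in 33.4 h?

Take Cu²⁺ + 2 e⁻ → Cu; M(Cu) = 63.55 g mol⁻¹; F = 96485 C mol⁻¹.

5.08 A

n(Cu) = 201 / 63.55 = 3.163 mol.
n(e⁻) = 2 × 3.163 = 6.326 mol.
Q = n(e⁻)·F = 6.326 × 96485 = 610300 C.
I = Q/t = 610300 / 120240 s = 5.08 A.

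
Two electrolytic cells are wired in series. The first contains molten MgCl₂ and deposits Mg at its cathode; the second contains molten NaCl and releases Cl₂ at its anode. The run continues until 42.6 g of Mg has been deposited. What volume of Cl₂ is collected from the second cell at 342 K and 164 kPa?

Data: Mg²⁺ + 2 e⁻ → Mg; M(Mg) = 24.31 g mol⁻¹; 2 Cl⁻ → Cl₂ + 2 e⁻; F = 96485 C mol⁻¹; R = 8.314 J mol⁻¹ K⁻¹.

n(Mg) = 42.6 / 24.31 = 1.752 mol, so n(e⁻) = 2 × 1.752 = 3.505 mol.
The cells are in series, so the same 3.505 mol of electrons passes through the second cell.
2 Cl⁻ → Cl₂ + 2 e⁻ — 2 mol e⁻ per mol Cl₂, so n(Cl₂) = 3.505/2 = 1.752 mol.
V = nRT/P = (1.752 × 8.314 × 342) / (164 × 10³) = 0.0304 m³ = 30.4 L.

30.4 L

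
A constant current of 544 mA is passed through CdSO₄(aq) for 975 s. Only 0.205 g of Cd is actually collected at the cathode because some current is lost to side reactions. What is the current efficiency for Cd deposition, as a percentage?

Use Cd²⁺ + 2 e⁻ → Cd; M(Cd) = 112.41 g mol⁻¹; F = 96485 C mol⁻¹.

Q = I·t = 0.5440 × 975.00 = 530.4 C; n(e⁻) = 530.4/96485 = 0.005497 mol.
Theoretical n(Cd) = n(e⁻)/2 = 0.002749 mol, i.e. m_theo = 0.002749 × 112.41 = 0.3090 g.
Efficiency = m_actual / m_theo = 0.205 / 0.3090 = 66.3 %.

66.3 %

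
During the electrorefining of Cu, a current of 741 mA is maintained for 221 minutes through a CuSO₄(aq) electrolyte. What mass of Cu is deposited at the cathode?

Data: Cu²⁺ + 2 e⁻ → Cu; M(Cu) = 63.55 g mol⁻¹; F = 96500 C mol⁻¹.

Q = I·t = 0.7410 A × 13260 s = 9826 C.
n(e⁻) = Q/F = 9826 / 96500 = 0.1018 mol.
Cu²⁺ + 2 e⁻ → Cu, so n(Cu) = n(e⁻)/2 = 0.05091 mol.
m = n·M = 0.05091 × 63.55 = 3.24 g.

3.24 g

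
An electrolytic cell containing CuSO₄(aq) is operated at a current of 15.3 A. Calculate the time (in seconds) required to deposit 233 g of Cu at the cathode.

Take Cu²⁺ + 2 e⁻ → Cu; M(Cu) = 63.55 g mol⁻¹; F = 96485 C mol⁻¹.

46200 s

n(Cu) = m/M = 233 / 63.55 = 3.666 mol.
Each Cu atom requires 2 electrons, so n(e⁻) = 2 × 3.666 = 7.333 mol.
Q = n(e⁻)·F = 7.333 × 96485 = 707500 C.
t = Q/I = 707500 / 15.30 A = 46240 s.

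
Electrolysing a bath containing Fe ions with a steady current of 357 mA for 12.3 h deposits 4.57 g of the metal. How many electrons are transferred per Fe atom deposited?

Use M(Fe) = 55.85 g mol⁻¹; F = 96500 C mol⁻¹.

2

Q = I·t = 0.3570 A × 44280 s = 15810 C, so n(e⁻) = 15810/96500 = 0.1638 mol.
n(Fe) deposited = 4.57 / 55.85 = 0.08183 mol.
Electrons per atom = n(e⁻)/n(Fe) = 0.1638 / 0.08183 = 2.00 ≈ 2, so the ion is Fe²⁺.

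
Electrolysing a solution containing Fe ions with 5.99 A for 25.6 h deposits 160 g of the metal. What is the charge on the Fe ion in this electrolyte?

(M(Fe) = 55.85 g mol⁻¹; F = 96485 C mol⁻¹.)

Q = I·t = 5.990 A × 92160 s = 552000 C, so n(e⁻) = 552000/96485 = 5.721 mol.
n(Fe) deposited = 160 / 55.85 = 2.865 mol.
Electrons per atom = n(e⁻)/n(Fe) = 5.721 / 2.865 = 2.00 ≈ 2, so the ion is Fe²⁺.

+2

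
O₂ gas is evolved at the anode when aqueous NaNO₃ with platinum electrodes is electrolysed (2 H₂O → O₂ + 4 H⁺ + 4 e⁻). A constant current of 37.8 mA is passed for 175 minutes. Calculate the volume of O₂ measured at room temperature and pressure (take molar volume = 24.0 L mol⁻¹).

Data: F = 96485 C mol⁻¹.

Q = I·t = 0.03780 A × 10500 s = 396.9 C.
n(e⁻) = Q/F = 396.9 / 96485 = 0.004114 mol.
4 electrons are transferred per O₂ molecule, so n(O₂) = 0.004114 / 4 = 0.001028 mol.
V = n × V_m = 0.001028 × 24.0 = 0.0247 L.

0.0247 L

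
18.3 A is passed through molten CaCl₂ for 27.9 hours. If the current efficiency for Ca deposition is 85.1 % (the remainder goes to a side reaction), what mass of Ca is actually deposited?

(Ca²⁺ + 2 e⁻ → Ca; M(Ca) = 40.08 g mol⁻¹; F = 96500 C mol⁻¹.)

325 g

Q = I·t = 18.30 × 100440 = 1838000 C.
n(e⁻) = 1838000/96500 = 19.05 mol; theoretically n(Ca) = 19.05/2 = 9.524 mol, m_theo = 381.7 g.
At 85.1 % efficiency, m_actual = 0.851 × 381.7 = 325 g.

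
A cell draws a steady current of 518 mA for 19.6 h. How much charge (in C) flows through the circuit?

Q = I·t = 0.5180 A × 70560 s = 36600 C.

36600 C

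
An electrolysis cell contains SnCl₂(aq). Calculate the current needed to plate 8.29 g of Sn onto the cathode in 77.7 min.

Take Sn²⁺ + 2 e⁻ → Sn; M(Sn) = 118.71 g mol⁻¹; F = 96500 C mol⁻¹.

n(Sn) = 8.29 / 118.71 = 0.06983 mol.
n(e⁻) = 2 × 0.06983 = 0.1397 mol.
Q = n(e⁻)·F = 0.1397 × 96500 = 13480 C.
I = Q/t = 13480 / 4662.0 s = 2.89 A.

2.89 A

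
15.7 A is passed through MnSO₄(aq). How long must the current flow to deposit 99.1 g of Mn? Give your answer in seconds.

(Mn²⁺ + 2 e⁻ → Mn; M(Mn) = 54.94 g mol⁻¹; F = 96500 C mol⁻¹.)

22200 s

n(Mn) = m/M = 99.1 / 54.94 = 1.804 mol.
Each Mn atom requires 2 electrons, so n(e⁻) = 2 × 1.804 = 3.608 mol.
Q = n(e⁻)·F = 3.608 × 96500 = 348100 C.
t = Q/I = 348100 / 15.70 A = 22170 s.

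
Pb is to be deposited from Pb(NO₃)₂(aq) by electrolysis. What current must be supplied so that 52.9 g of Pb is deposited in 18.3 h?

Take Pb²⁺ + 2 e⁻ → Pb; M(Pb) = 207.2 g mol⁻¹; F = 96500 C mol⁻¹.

0.748 A

n(Pb) = 52.9 / 207.2 = 0.2553 mol.
n(e⁻) = 2 × 0.2553 = 0.5106 mol.
Q = n(e⁻)·F = 0.5106 × 96500 = 49270 C.
I = Q/t = 49270 / 65880 s = 0.748 A.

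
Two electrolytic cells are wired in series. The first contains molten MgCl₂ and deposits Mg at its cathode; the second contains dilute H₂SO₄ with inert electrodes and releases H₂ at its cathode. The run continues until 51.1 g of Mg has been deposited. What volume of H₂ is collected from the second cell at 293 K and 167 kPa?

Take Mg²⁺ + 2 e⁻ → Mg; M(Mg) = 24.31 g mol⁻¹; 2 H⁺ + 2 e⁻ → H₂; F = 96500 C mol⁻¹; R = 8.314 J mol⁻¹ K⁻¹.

n(Mg) = 51.1 / 24.31 = 2.102 mol, so n(e⁻) = 2 × 2.102 = 4.204 mol.
The cells are in series, so the same 4.204 mol of electrons passes through the second cell.
2 H⁺ + 2 e⁻ → H₂ — 2 mol e⁻ per mol H₂, so n(H₂) = 4.204/2 = 2.102 mol.
V = nRT/P = (2.102 × 8.314 × 293) / (167 × 10³) = 0.0307 m³ = 30.7 L.

30.7 L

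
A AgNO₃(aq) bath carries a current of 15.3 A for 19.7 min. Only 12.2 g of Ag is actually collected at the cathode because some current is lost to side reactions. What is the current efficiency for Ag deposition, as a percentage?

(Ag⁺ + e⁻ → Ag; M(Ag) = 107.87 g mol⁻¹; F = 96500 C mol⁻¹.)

60.4 %

Q = I·t = 15.30 × 1182.0 = 18080 C; n(e⁻) = 18080/96500 = 0.1874 mol.
Theoretical n(Ag) = n(e⁻)/1 = 0.1874 mol, i.e. m_theo = 0.1874 × 107.87 = 20.22 g.
Efficiency = m_actual / m_theo = 12.2 / 20.22 = 60.4 %.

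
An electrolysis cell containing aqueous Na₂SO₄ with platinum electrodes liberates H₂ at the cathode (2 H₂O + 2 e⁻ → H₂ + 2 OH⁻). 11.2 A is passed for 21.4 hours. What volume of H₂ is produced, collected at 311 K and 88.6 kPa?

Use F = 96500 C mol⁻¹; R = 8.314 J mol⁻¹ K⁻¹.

130 L

Q = I·t = 11.20 A × 77040 s = 862800 C.
n(e⁻) = Q/F = 862800 / 96500 = 8.941 mol.
2 electrons are transferred per H₂ molecule, so n(H₂) = 8.941 / 2 = 4.471 mol.
V = nRT/P = (4.471 × 8.314 × 311) / (88.6 × 10³ Pa) = 0.130 m³ = 130 L.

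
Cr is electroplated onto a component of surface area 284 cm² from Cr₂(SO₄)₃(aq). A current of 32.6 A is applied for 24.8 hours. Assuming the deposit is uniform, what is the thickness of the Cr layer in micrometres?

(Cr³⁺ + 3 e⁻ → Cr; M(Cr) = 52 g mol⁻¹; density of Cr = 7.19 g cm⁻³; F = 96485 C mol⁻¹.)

Q = I·t = 32.60 × 89280 = 2911000 C; n(e⁻) = 30.17 mol.
n(Cr) = n(e⁻)/3 = 10.06 mol, so m = 10.06 × 52 = 522.9 g.
Volume = m/ρ = 522.9 / 7.19 = 72.72 cm³.
Thickness = V/A = 72.72 / 284 = 0.256 cm = 2560 μm.

2560 μm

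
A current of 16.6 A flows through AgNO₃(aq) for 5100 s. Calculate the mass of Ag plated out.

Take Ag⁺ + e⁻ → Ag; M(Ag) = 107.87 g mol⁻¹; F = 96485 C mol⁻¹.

Q = I·t = 16.60 A × 5100.0 s = 84660 C.
n(e⁻) = Q/F = 84660 / 96485 = 0.8774 mol.
Ag⁺ + e⁻ → Ag, so n(Ag) = n(e⁻)/1 = 0.8774 mol.
m = n·M = 0.8774 × 107.87 = 94.6 g.

94.6 g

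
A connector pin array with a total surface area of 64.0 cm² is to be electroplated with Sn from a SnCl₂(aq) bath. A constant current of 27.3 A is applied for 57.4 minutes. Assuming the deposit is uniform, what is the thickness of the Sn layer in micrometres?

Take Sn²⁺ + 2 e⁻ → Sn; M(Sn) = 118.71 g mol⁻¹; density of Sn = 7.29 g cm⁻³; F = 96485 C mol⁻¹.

Q = I·t = 27.30 × 3444.0 = 94020 C; n(e⁻) = 0.9745 mol.
n(Sn) = n(e⁻)/2 = 0.4872 mol, so m = 0.4872 × 118.71 = 57.84 g.
Volume = m/ρ = 57.84 / 7.29 = 7.934 cm³.
Thickness = V/A = 7.934 / 64.0 = 0.124 cm = 1240 μm.

1240 μm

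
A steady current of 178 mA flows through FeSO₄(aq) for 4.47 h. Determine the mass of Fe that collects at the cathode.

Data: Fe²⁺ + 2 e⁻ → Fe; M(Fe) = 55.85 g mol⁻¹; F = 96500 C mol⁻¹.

0.829 g

Q = I·t = 0.1780 A × 16092 s = 2864 C.
n(e⁻) = Q/F = 2864 / 96500 = 0.02968 mol.
Fe²⁺ + 2 e⁻ → Fe, so n(Fe) = n(e⁻)/2 = 0.01484 mol.
m = n·M = 0.01484 × 55.85 = 0.829 g.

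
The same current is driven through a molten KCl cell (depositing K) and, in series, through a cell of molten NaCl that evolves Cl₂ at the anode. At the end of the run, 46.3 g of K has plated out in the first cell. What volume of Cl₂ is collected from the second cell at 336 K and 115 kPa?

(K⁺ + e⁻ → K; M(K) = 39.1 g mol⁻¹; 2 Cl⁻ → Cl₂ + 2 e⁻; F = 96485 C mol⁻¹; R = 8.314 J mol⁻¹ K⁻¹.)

n(K) = 46.3 / 39.1 = 1.184 mol, so n(e⁻) = 1 × 1.184 = 1.184 mol.
The cells are in series, so the same 1.184 mol of electrons passes through the second cell.
2 Cl⁻ → Cl₂ + 2 e⁻ — 2 mol e⁻ per mol Cl₂, so n(Cl₂) = 1.184/2 = 0.5921 mol.
V = nRT/P = (0.5921 × 8.314 × 336) / (115 × 10³) = 0.0144 m³ = 14.4 L.

14.4 L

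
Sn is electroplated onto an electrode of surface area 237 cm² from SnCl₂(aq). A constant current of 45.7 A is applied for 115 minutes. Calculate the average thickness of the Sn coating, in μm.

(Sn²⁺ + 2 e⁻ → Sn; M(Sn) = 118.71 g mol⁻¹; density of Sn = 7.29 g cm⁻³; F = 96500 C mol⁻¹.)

Q = I·t = 45.70 × 6900.0 = 315300 C; n(e⁻) = 3.268 mol.
n(Sn) = n(e⁻)/2 = 1.634 mol, so m = 1.634 × 118.71 = 194.0 g.
Volume = m/ρ = 194.0 / 7.29 = 26.61 cm³.
Thickness = V/A = 26.61 / 237 = 0.112 cm = 1120 μm.

1120 μm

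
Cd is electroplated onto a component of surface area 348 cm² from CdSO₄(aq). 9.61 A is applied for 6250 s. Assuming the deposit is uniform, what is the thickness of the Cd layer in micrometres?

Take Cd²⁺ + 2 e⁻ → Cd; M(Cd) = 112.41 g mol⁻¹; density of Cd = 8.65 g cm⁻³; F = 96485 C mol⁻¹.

116 μm

Q = I·t = 9.610 × 6250.0 = 60060 C; n(e⁻) = 0.6225 mol.
n(Cd) = n(e⁻)/2 = 0.3113 mol, so m = 0.3113 × 112.41 = 34.99 g.
Volume = m/ρ = 34.99 / 8.65 = 4.045 cm³.
Thickness = V/A = 4.045 / 348 = 0.0116 cm = 116 μm.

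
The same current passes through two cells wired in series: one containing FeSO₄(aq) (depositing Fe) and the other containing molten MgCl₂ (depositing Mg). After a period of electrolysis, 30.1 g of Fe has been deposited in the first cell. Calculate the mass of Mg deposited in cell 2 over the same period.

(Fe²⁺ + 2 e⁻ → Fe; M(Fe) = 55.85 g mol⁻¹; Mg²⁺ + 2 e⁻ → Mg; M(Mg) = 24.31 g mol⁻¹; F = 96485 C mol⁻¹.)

13.1 g

n(Fe) = 30.1 / 55.85 = 0.5389 mol.
Since Fe²⁺ + 2 e⁻ → Fe, n(e⁻) passed = 2 × 0.5389 = 1.078 mol.
Cells in series carry the same charge, so the same 1.078 mol of electrons passes through cell 2.
Mg²⁺ + 2 e⁻ → Mg, so n(Mg) = 1.078 / 2 = 0.5389 mol.
m(Mg) = 0.5389 × 24.31 = 13.1 g.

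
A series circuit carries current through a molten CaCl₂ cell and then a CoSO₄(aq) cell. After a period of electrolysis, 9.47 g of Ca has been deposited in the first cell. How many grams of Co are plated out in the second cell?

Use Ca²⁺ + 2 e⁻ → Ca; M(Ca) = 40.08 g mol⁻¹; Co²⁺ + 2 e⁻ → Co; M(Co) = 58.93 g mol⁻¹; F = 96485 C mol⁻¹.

n(Ca) = 9.47 / 40.08 = 0.2363 mol.
Since Ca²⁺ + 2 e⁻ → Ca, n(e⁻) passed = 2 × 0.2363 = 0.4726 mol.
Cells in series carry the same charge, so the same 0.4726 mol of electrons passes through cell 2.
Co²⁺ + 2 e⁻ → Co, so n(Co) = 0.4726 / 2 = 0.2363 mol.
m(Co) = 0.2363 × 58.93 = 13.9 g.

13.9 g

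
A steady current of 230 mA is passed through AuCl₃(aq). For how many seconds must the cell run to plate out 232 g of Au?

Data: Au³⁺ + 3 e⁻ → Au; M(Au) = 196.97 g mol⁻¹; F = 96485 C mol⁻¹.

n(Au) = m/M = 232 / 196.97 = 1.178 mol.
Each Au atom requires 3 electrons, so n(e⁻) = 3 × 1.178 = 3.534 mol.
Q = n(e⁻)·F = 3.534 × 96485 = 340900 C.
t = Q/I = 340900 / 0.2300 A = 1482000 s.

1.48 × 10⁶ s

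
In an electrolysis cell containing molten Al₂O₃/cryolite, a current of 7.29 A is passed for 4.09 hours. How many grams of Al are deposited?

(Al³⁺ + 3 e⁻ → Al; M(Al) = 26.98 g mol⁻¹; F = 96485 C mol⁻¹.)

Q = I·t = 7.290 A × 14724 s = 107300 C.
n(e⁻) = Q/F = 107300 / 96485 = 1.112 mol.
Al³⁺ + 3 e⁻ → Al, so n(Al) = n(e⁻)/3 = 0.3708 mol.
m = n·M = 0.3708 × 26.98 = 10.0 g.

10.0 g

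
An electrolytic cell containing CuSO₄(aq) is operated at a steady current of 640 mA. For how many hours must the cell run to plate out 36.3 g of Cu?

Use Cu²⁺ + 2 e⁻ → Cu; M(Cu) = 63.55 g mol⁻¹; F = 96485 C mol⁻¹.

n(Cu) = m/M = 36.3 / 63.55 = 0.5712 mol.
Each Cu atom requires 2 electrons, so n(e⁻) = 2 × 0.5712 = 1.142 mol.
Q = n(e⁻)·F = 1.142 × 96485 = 110200 C.
t = Q/I = 110200 / 0.6400 A = 172200 s = 47.8 h.

47.8 h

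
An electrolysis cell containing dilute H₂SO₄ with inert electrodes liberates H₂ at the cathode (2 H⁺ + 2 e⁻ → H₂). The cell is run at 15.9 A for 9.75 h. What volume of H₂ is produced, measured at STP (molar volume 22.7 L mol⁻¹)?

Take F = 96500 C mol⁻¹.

65.6 L

Q = I·t = 15.90 A × 35100 s = 558100 C.
n(e⁻) = Q/F = 558100 / 96500 = 5.783 mol.
2 electrons are transferred per H₂ molecule, so n(H₂) = 5.783 / 2 = 2.892 mol.
V = n × V_m = 2.892 × 22.7 = 65.6 L.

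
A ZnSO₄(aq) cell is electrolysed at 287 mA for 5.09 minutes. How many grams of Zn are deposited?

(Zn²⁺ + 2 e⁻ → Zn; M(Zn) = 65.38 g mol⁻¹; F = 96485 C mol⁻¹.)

Q = I·t = 0.2870 A × 305.40 s = 87.65 C.
n(e⁻) = Q/F = 87.65 / 96485 = 0.0009084 mol.
Zn²⁺ + 2 e⁻ → Zn, so n(Zn) = n(e⁻)/2 = 0.0004542 mol.
m = n·M = 0.0004542 × 65.38 = 0.0297 g.

0.0297 g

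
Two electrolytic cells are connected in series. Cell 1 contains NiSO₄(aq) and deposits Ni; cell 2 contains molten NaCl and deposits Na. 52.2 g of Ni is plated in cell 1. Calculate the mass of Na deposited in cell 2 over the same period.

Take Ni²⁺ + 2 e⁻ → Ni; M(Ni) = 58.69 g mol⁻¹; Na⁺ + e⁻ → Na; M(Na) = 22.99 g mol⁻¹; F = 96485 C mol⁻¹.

n(Ni) = 52.2 / 58.69 = 0.8894 mol.
Since Ni²⁺ + 2 e⁻ → Ni, n(e⁻) passed = 2 × 0.8894 = 1.779 mol.
Cells in series carry the same charge, so the same 1.779 mol of electrons passes through cell 2.
Na⁺ + e⁻ → Na, so n(Na) = 1.779 / 1 = 1.779 mol.
m(Na) = 1.779 × 22.99 = 40.9 g.

40.9 g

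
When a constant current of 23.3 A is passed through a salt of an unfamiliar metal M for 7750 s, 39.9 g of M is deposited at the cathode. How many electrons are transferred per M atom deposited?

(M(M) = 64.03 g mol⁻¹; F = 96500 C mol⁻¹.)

3

Q = I·t = 23.30 A × 7750.0 s = 180600 C, so n(e⁻) = 180600/96500 = 1.871 mol.
n(M) deposited = 39.9 / 64.03 = 0.6231 mol.
Electrons per atom = n(e⁻)/n(M) = 1.871 / 0.6231 = 3.00 ≈ 3, so the ion is M³⁺.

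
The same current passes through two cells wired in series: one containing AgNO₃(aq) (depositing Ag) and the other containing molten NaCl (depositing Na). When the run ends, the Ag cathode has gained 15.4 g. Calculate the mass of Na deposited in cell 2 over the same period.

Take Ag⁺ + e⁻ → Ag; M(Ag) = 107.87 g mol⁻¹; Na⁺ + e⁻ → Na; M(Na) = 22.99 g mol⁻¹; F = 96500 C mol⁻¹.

3.28 g

n(Ag) = 15.4 / 107.87 = 0.1428 mol.
Since Ag⁺ + e⁻ → Ag, n(e⁻) passed = 1 × 0.1428 = 0.1428 mol.
Cells in series carry the same charge, so the same 0.1428 mol of electrons passes through cell 2.
Na⁺ + e⁻ → Na, so n(Na) = 0.1428 / 1 = 0.1428 mol.
m(Na) = 0.1428 × 22.99 = 3.28 g.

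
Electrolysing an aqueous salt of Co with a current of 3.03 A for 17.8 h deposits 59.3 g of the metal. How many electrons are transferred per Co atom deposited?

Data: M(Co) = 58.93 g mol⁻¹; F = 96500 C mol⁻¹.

Q = I·t = 3.030 A × 64080 s = 194200 C, so n(e⁻) = 194200/96500 = 2.012 mol.
n(Co) deposited = 59.3 / 58.93 = 1.006 mol.
Electrons per atom = n(e⁻)/n(Co) = 2.012 / 1.006 = 2.00 ≈ 2, so the ion is Co²⁺.

2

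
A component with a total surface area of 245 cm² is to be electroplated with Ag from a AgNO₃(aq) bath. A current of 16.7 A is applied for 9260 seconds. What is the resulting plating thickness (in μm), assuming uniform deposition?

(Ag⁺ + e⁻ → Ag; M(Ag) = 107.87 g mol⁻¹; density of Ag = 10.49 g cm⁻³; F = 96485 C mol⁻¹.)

Q = I·t = 16.70 × 9260.0 = 154600 C; n(e⁻) = 1.603 mol.
n(Ag) = n(e⁻)/1 = 1.603 mol, so m = 1.603 × 107.87 = 172.9 g.
Volume = m/ρ = 172.9 / 10.49 = 16.48 cm³.
Thickness = V/A = 16.48 / 245 = 0.0673 cm = 673 μm.

673 μm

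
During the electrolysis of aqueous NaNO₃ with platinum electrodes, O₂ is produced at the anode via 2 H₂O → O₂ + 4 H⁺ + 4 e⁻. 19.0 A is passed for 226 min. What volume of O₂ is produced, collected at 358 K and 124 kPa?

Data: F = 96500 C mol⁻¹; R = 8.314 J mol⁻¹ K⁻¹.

Q = I·t = 19.00 A × 13560 s = 257600 C.
n(e⁻) = Q/F = 257600 / 96500 = 2.670 mol.
4 electrons are transferred per O₂ molecule, so n(O₂) = 2.670 / 4 = 0.6675 mol.
V = nRT/P = (0.6675 × 8.314 × 358) / (124 × 10³ Pa) = 0.0160 m³ = 16.0 L.

16.0 L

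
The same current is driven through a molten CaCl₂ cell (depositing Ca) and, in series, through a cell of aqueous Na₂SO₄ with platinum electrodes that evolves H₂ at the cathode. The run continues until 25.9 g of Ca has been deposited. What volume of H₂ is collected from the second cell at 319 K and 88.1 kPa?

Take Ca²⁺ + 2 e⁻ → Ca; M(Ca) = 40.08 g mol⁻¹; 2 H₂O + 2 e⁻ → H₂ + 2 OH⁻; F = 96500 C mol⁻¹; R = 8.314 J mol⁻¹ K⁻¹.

19.5 L

n(Ca) = 25.9 / 40.08 = 0.6462 mol, so n(e⁻) = 2 × 0.6462 = 1.292 mol.
The cells are in series, so the same 1.292 mol of electrons passes through the second cell.
2 H₂O + 2 e⁻ → H₂ + 2 OH⁻ — 2 mol e⁻ per mol H₂, so n(H₂) = 1.292/2 = 0.6462 mol.
V = nRT/P = (0.6462 × 8.314 × 319) / (88.1 × 10³) = 0.0195 m³ = 19.5 L.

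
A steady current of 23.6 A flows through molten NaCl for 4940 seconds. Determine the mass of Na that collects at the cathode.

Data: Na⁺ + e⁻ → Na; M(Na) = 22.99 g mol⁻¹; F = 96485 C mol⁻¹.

27.8 g

Q = I·t = 23.60 A × 4940.0 s = 116600 C.
n(e⁻) = Q/F = 116600 / 96485 = 1.208 mol.
Na⁺ + e⁻ → Na, so n(Na) = n(e⁻)/1 = 1.208 mol.
m = n·M = 1.208 × 22.99 = 27.8 g.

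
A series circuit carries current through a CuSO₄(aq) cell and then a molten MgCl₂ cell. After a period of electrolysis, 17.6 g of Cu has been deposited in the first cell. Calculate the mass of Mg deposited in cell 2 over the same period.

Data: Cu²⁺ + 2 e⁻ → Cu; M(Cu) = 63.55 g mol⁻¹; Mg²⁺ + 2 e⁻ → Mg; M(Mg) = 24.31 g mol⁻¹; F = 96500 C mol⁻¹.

n(Cu) = 17.6 / 63.55 = 0.2769 mol.
Since Cu²⁺ + 2 e⁻ → Cu, n(e⁻) passed = 2 × 0.2769 = 0.5539 mol.
Cells in series carry the same charge, so the same 0.5539 mol of electrons passes through cell 2.
Mg²⁺ + 2 e⁻ → Mg, so n(Mg) = 0.5539 / 2 = 0.2769 mol.
m(Mg) = 0.2769 × 24.31 = 6.73 g.

6.73 g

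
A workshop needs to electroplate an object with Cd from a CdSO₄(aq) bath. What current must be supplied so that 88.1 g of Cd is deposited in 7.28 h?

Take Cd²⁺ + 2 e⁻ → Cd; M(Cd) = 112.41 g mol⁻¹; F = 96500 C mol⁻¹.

n(Cd) = 88.1 / 112.41 = 0.7837 mol.
n(e⁻) = 2 × 0.7837 = 1.567 mol.
Q = n(e⁻)·F = 1.567 × 96500 = 151300 C.
I = Q/t = 151300 / 26208 s = 5.77 A.

5.77 A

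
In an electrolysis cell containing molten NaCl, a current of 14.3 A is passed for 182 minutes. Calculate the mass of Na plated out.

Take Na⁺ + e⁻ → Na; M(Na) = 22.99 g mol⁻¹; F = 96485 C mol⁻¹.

37.2 g

Q = I·t = 14.30 A × 10920 s = 156200 C.
n(e⁻) = Q/F = 156200 / 96485 = 1.618 mol.
Na⁺ + e⁻ → Na, so n(Na) = n(e⁻)/1 = 1.618 mol.
m = n·M = 1.618 × 22.99 = 37.2 g.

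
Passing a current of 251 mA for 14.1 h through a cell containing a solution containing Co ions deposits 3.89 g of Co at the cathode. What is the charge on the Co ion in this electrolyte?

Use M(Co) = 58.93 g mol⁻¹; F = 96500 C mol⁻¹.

Q = I·t = 0.2510 A × 50760 s = 12740 C, so n(e⁻) = 12740/96500 = 0.1320 mol.
n(Co) deposited = 3.89 / 58.93 = 0.06601 mol.
Electrons per atom = n(e⁻)/n(Co) = 0.1320 / 0.06601 = 2.00 ≈ 2, so the ion is Co²⁺.

+2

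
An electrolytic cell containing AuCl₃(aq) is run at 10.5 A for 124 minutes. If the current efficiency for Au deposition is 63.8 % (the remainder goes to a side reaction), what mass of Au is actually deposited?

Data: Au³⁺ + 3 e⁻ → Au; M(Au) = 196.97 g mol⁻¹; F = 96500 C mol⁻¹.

33.9 g

Q = I·t = 10.50 × 7440.0 = 78120 C.
n(e⁻) = 78120/96500 = 0.8095 mol; theoretically n(Au) = 0.8095/3 = 0.2698 mol, m_theo = 53.15 g.
At 63.8 % efficiency, m_actual = 0.638 × 53.15 = 33.9 g.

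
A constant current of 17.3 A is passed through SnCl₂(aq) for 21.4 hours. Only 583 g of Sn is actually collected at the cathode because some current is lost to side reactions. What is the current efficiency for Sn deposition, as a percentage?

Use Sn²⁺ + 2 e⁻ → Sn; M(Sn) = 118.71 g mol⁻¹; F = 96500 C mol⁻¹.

71.1 %

Q = I·t = 17.30 × 77040 = 1333000 C; n(e⁻) = 1333000/96500 = 13.81 mol.
Theoretical n(Sn) = n(e⁻)/2 = 6.906 mol, i.e. m_theo = 6.906 × 118.71 = 819.8 g.
Efficiency = m_actual / m_theo = 583 / 819.8 = 71.1 %.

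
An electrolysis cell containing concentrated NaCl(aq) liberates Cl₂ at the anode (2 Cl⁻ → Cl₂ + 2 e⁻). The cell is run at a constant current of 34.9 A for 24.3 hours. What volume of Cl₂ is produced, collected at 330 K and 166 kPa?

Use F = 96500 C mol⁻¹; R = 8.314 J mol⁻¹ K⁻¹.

261 L

Q = I·t = 34.90 A × 87480 s = 3053000 C.
n(e⁻) = Q/F = 3053000 / 96500 = 31.64 mol.
2 electrons are transferred per Cl₂ molecule, so n(Cl₂) = 31.64 / 2 = 15.82 mol.
V = nRT/P = (15.82 × 8.314 × 330) / (166 × 10³ Pa) = 0.261 m³ = 261 L.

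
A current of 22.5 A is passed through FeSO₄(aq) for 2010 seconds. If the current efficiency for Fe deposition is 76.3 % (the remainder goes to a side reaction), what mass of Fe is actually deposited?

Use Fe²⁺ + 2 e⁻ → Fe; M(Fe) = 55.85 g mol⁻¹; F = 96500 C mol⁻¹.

9.99 g

Q = I·t = 22.50 × 2010.0 = 45220 C.
n(e⁻) = 45220/96500 = 0.4687 mol; theoretically n(Fe) = 0.4687/2 = 0.2343 mol, m_theo = 13.09 g.
At 76.3 % efficiency, m_actual = 0.763 × 13.09 = 9.99 g.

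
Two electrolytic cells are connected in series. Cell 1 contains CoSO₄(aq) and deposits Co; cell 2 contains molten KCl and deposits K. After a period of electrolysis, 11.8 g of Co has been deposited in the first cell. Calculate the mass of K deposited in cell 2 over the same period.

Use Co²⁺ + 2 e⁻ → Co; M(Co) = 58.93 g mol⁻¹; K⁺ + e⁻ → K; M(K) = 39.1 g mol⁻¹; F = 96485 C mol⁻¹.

n(Co) = 11.8 / 58.93 = 0.2002 mol.
Since Co²⁺ + 2 e⁻ → Co, n(e⁻) passed = 2 × 0.2002 = 0.4005 mol.
Cells in series carry the same charge, so the same 0.4005 mol of electrons passes through cell 2.
K⁺ + e⁻ → K, so n(K) = 0.4005 / 1 = 0.4005 mol.
m(K) = 0.4005 × 39.1 = 15.7 g.

15.7 g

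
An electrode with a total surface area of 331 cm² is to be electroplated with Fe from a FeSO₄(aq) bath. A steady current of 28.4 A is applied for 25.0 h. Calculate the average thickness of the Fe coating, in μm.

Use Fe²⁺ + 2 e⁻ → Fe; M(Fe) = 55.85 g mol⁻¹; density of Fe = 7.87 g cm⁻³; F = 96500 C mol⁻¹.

Q = I·t = 28.40 × 90000 = 2556000 C; n(e⁻) = 26.49 mol.
n(Fe) = n(e⁻)/2 = 13.24 mol, so m = 13.24 × 55.85 = 739.7 g.
Volume = m/ρ = 739.7 / 7.87 = 93.98 cm³.
Thickness = V/A = 93.98 / 331 = 0.284 cm = 2840 μm.

2840 μm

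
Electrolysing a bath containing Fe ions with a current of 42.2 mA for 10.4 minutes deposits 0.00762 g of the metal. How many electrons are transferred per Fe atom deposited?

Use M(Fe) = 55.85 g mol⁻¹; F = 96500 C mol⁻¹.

Q = I·t = 0.04220 A × 624.00 s = 26.33 C, so n(e⁻) = 26.33/96500 = 0.0002729 mol.
n(Fe) deposited = 0.00762 / 55.85 = 0.0001364 mol.
Electrons per atom = n(e⁻)/n(Fe) = 0.0002729 / 0.0001364 = 2.00 ≈ 2, so the ion is Fe²⁺.

2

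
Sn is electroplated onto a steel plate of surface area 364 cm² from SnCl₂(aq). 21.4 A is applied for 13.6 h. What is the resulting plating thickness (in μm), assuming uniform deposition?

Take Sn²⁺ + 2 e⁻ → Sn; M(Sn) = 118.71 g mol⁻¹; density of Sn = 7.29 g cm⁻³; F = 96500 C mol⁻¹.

Q = I·t = 21.40 × 48960 = 1048000 C; n(e⁻) = 10.86 mol.
n(Sn) = n(e⁻)/2 = 5.429 mol, so m = 5.429 × 118.71 = 644.4 g.
Volume = m/ρ = 644.4 / 7.29 = 88.40 cm³.
Thickness = V/A = 88.40 / 364 = 0.243 cm = 2430 μm.

2430 μm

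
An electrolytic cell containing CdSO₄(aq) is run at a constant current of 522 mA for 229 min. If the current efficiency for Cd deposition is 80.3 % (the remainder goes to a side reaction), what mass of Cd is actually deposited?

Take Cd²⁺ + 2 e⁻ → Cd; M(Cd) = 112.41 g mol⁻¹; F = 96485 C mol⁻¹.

Q = I·t = 0.5220 × 13740 = 7172 C.
n(e⁻) = 7172/96485 = 0.07434 mol; theoretically n(Cd) = 0.07434/2 = 0.03717 mol, m_theo = 4.178 g.
At 80.3 % efficiency, m_actual = 0.803 × 4.178 = 3.35 g.

3.35 g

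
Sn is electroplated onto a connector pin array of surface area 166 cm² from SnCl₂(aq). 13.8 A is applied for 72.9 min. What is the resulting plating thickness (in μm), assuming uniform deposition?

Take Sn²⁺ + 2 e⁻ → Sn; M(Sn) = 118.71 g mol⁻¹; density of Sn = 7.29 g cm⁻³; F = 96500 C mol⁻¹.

307 μm

Q = I·t = 13.80 × 4374.0 = 60360 C; n(e⁻) = 0.6255 mol.
n(Sn) = n(e⁻)/2 = 0.3128 mol, so m = 0.3128 × 118.71 = 37.13 g.
Volume = m/ρ = 37.13 / 7.29 = 5.093 cm³.
Thickness = V/A = 5.093 / 166 = 0.0307 cm = 307 μm.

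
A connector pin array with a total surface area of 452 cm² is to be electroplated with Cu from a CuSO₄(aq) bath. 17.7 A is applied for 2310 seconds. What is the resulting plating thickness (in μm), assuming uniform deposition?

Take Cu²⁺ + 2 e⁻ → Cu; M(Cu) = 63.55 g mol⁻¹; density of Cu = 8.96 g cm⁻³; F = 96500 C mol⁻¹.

Q = I·t = 17.70 × 2310.0 = 40890 C; n(e⁻) = 0.4237 mol.
n(Cu) = n(e⁻)/2 = 0.2118 mol, so m = 0.2118 × 63.55 = 13.46 g.
Volume = m/ρ = 13.46 / 8.96 = 1.503 cm³.
Thickness = V/A = 1.503 / 452 = 0.00332 cm = 33.2 μm.

33.2 μm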